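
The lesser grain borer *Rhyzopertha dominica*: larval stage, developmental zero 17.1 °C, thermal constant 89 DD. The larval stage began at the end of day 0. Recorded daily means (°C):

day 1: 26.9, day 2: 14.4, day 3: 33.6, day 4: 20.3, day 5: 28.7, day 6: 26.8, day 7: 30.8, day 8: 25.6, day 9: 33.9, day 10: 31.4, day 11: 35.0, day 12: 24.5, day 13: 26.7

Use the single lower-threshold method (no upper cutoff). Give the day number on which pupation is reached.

day 9

Daily DD above 17.1 °C: 9.8, 0.0, 16.5, 3.2, 11.6, 9.7, 13.7, 8.5, 16.8, 14.3, 17.9, 7.4, 9.6.
Cumulative: 9.8, 9.8, 26.3, 29.5, 41.1, 50.8, 64.5, 73.0, 89.8, 104.1, 122.0, 129.4, 139.0.
The total first reaches 89 DD on day 9.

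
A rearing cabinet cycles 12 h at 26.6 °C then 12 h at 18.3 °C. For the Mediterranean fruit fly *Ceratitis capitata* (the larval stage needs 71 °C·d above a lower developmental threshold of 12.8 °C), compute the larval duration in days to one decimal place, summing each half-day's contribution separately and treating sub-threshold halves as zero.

7.4 days

Day half: max(0, 26.6 − 12.8) × 0.5 = 13.8 × 0.5 = 6.90 DD.
Night half: max(0, 18.3 − 12.8) × 0.5 = 5.5 × 0.5 = 2.75 DD.
Per 24 h: 9.65 DD/day.
Duration = 71 / 9.65 = 7.358 ≈ 7.4 days.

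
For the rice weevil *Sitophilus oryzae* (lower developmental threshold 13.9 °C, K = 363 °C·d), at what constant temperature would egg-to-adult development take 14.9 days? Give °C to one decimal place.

38.3 °C

Required daily accumulation = 363 / 14.9 = 24.362 DD/day.
T = T_base + 24.362 = 13.9 + 24.362 = 38.262 ≈ 38.3 °C.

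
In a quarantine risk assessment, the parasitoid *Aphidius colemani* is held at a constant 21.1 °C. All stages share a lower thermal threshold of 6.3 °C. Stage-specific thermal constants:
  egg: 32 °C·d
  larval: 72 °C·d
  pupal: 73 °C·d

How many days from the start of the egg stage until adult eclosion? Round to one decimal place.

Daily accumulation at 21.1 °C = 21.1 − 6.3 = 14.8 DD/day.
Total K = 32 + 72 + 73 = 177 DD.
Total duration = 177 / 14.8 = 11.959 ≈ 12.0 days.

12.0 days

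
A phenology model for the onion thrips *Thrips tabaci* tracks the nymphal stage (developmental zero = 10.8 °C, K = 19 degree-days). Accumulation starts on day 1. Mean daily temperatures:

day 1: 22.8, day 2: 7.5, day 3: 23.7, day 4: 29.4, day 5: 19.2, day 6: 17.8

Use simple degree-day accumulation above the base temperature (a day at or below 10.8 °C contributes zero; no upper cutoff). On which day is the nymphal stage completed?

day 3

Daily DD above 10.8 °C: 12.0, 0.0, 12.9, 18.6, 8.4, 7.0.
Cumulative: 12.0, 12.0, 24.9, 43.5, 51.9, 58.9.
The total first reaches 19 DD on day 3.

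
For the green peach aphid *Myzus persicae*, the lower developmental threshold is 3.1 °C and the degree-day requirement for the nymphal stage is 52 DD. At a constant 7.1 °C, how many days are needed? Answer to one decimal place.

Daily accumulation = 7.1 − 3.1 = 4.0 DD/day.
Duration = 52 / 4.0 = 13.000 ≈ 13.0 days.

13.0 days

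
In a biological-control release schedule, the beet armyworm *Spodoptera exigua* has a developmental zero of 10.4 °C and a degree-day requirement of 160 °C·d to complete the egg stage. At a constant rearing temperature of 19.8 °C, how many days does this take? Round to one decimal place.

17.0 days

Daily accumulation = 19.8 − 10.4 = 9.4 DD/day.
Duration = 160 / 9.4 = 17.021 ≈ 17.0 days.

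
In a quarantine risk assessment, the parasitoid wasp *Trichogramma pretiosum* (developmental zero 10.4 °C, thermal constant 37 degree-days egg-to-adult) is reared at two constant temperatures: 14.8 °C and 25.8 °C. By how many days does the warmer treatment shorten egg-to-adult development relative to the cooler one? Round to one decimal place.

At 14.8 °C: 37 / (14.8 − 10.4) = 37 / 4.4 = 8.409 d.
At 25.8 °C: 37 / (25.8 − 10.4) = 37 / 15.4 = 2.403 d.
Difference = |8.409 − 2.403| = 6.006 ≈ 6.0 days.

6.0 days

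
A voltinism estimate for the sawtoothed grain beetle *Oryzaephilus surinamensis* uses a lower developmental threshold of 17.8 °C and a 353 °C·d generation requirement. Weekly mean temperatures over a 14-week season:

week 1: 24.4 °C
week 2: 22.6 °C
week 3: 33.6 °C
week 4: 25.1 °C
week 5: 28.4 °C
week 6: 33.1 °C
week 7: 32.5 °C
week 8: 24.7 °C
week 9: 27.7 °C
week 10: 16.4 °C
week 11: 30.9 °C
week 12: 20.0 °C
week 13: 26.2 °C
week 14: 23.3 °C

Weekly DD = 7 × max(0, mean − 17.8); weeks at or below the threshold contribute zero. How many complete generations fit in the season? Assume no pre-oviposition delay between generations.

2 generations

Weekly DD (7 × max(0, T̄ − 17.8)): 46.2, 33.6, 110.6, 51.1, 74.2, 107.1, 102.9, 48.3, 69.3, 0.0, 91.7, 15.4, 58.8, 38.5.
Season total = 847.7 DD.
Complete generations = ⌊847.7 / 353⌋ = 2.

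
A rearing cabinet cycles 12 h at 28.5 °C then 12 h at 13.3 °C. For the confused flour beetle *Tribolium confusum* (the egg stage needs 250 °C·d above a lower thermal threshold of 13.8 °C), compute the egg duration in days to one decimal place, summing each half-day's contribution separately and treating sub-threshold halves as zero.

34.0 days

Day half: max(0, 28.5 − 13.8) × 0.5 = 14.7 × 0.5 = 7.35 DD.
Night half: max(0, 13.3 − 13.8) × 0.5 = 0.0 × 0.5 = 0.00 DD.
Per 24 h: 7.35 DD/day.
Duration = 250 / 7.35 = 34.014 ≈ 34.0 days.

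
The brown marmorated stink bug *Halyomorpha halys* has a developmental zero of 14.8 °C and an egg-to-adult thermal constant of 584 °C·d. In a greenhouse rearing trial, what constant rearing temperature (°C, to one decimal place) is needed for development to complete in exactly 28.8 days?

Required daily accumulation = 584 / 28.8 = 20.278 DD/day.
T = T_base + 20.278 = 14.8 + 20.278 = 35.078 ≈ 35.1 °C.

35.1 °C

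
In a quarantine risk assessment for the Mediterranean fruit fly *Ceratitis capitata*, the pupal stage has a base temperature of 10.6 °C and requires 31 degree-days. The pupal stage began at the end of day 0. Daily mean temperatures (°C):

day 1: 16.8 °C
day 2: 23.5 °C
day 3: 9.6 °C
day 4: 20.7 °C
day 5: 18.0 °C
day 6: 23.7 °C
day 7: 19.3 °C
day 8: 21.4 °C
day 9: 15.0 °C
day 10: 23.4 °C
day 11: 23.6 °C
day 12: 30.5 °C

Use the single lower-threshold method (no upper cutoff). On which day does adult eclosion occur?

day 5

Daily DD above 10.6 °C: 6.2, 12.9, 0.0, 10.1, 7.4, 13.1, 8.7, 10.8, 4.4, 12.8, 13.0, 19.9.
Cumulative: 6.2, 19.1, 19.1, 29.2, 36.6, 49.7, 58.4, 69.2, 73.6, 86.4, 99.4, 119.3.
The total first reaches 31 DD on day 5.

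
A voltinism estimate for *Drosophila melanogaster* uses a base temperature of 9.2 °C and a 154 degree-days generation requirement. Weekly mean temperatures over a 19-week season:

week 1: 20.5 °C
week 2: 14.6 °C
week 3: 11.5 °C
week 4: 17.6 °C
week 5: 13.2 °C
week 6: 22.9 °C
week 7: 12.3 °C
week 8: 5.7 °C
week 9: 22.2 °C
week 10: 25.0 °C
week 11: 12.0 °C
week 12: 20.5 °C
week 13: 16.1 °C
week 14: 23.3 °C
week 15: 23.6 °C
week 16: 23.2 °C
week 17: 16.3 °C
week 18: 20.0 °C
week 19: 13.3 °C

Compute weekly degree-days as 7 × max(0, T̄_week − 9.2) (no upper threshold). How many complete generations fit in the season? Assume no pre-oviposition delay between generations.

7 generations

Weekly DD (7 × max(0, T̄ − 9.2)): 79.1, 37.8, 16.1, 58.8, 28.0, 95.9, 21.7, 0.0, 91.0, 110.6, 19.6, 79.1, 48.3, 98.7, 100.8, 98.0, 49.7, 75.6, 28.7.
Season total = 1137.5 DD.
Complete generations = ⌊1137.5 / 154⌋ = 7.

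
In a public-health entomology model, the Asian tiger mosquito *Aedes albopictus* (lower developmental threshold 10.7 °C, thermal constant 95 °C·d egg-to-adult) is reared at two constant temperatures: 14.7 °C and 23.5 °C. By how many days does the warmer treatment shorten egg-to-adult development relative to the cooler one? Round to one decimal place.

16.3 days

At 14.7 °C: 95 / (14.7 − 10.7) = 95 / 4.0 = 23.750 d.
At 23.5 °C: 95 / (23.5 − 10.7) = 95 / 12.8 = 7.422 d.
Difference = |23.750 − 7.422| = 16.328 ≈ 16.3 days.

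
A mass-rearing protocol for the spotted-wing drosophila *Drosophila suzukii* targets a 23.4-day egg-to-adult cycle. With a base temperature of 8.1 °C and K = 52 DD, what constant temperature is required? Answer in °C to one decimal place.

Required daily accumulation = 52 / 23.4 = 2.222 DD/day.
T = T_base + 2.222 = 8.1 + 2.222 = 10.322 ≈ 10.3 °C.

10.3 °C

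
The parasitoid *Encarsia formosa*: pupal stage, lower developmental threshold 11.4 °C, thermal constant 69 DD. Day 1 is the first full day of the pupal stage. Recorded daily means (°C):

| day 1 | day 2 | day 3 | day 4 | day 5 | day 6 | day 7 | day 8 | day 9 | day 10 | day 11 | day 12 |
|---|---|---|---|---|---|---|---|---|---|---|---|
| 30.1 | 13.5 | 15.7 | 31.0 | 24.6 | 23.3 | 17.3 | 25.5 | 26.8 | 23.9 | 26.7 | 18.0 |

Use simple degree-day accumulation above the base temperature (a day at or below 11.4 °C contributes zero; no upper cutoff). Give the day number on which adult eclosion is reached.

Daily DD above 11.4 °C: 18.7, 2.1, 4.3, 19.6, 13.2, 11.9, 5.9, 14.1, 15.4, 12.5, 15.3, 6.6.
Cumulative: 18.7, 20.8, 25.1, 44.7, 57.9, 69.8, 75.7, 89.8, 105.2, 117.7, 133.0, 139.6.
The total first reaches 69 DD on day 6.

day 6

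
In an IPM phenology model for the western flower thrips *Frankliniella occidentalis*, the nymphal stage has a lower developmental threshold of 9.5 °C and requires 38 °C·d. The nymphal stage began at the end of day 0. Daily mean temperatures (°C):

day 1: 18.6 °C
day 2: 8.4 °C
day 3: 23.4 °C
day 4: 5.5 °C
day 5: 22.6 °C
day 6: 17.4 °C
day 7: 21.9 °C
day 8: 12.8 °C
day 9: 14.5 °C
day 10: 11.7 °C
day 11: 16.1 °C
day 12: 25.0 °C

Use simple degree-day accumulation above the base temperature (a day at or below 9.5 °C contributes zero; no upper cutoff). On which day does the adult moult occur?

Daily DD above 9.5 °C: 9.1, 0.0, 13.9, 0.0, 13.1, 7.9, 12.4, 3.3, 5.0, 2.2, 6.6, 15.5.
Cumulative: 9.1, 9.1, 23.0, 23.0, 36.1, 44.0, 56.4, 59.7, 64.7, 66.9, 73.5, 89.0.
The total first reaches 38 DD on day 6.

day 6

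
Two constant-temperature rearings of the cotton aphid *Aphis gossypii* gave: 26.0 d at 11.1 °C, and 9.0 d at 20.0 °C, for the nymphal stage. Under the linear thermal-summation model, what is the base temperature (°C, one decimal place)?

6.4 °C

Under the model K = D·(T − T_b), so D₁·(T₁ − T_b) = D₂·(T₂ − T_b).
26.0·(11.1 − T_b) = 9.0·(20.0 − T_b)
T_b = (26.0·11.1 − 9.0·20.0) / (26.0 − 9.0) = 108.60 / 17.0 = 6.388 °C ≈ 6.4 °C.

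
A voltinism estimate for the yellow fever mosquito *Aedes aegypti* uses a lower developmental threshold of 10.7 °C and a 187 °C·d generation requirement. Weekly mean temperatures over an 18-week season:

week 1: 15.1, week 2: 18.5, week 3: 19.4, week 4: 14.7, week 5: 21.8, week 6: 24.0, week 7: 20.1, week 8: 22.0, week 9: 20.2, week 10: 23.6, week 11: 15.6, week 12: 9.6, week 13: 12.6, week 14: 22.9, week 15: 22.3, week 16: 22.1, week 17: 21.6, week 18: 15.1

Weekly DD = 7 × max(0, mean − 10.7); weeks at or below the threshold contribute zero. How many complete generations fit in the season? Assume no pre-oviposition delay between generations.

5 generations

Weekly DD (7 × max(0, T̄ − 10.7)): 30.8, 54.6, 60.9, 28.0, 77.7, 93.1, 65.8, 79.1, 66.5, 90.3, 34.3, 0.0, 13.3, 85.4, 81.2, 79.8, 76.3, 30.8.
Season total = 1047.9 DD.
Complete generations = ⌊1047.9 / 187⌋ = 5.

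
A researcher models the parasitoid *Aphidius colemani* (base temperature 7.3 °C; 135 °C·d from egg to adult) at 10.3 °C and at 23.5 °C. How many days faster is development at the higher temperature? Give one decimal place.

At 10.3 °C: 135 / (10.3 − 7.3) = 135 / 3.0 = 45.000 d.
At 23.5 °C: 135 / (23.5 − 7.3) = 135 / 16.2 = 8.333 d.
Difference = |45.000 − 8.333| = 36.667 ≈ 36.7 days.

36.7 days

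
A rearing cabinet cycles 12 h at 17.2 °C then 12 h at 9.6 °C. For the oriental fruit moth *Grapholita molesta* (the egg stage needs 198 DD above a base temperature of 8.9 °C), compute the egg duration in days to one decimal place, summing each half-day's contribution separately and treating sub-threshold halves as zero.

44.0 days

Day half: max(0, 17.2 − 8.9) × 0.5 = 8.3 × 0.5 = 4.15 DD.
Night half: max(0, 9.6 − 8.9) × 0.5 = 0.7 × 0.5 = 0.35 DD.
Per 24 h: 4.50 DD/day.
Duration = 198 / 4.50 = 44.000 ≈ 44.0 days.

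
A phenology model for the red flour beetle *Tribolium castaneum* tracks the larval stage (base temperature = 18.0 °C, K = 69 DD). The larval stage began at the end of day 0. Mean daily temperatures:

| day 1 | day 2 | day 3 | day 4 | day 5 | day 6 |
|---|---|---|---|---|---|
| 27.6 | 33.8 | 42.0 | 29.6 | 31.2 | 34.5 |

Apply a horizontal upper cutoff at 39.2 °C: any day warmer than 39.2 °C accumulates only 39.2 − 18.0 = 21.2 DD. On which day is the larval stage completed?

Daily DD above 18.0 °C (capped at 21.2): 9.6, 15.8, 21.2, 11.6, 13.2, 16.5.
Cumulative: 9.6, 25.4, 46.6, 58.2, 71.4, 87.9.
The total first reaches 69 DD on day 5.

day 5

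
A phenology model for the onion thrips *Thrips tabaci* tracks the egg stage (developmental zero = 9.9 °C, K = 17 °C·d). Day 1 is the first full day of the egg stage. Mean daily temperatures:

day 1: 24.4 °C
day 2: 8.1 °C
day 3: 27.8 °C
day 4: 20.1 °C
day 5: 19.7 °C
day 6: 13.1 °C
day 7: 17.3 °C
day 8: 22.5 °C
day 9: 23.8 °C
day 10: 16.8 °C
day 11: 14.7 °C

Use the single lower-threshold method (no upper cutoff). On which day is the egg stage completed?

day 3

Daily DD above 9.9 °C: 14.5, 0.0, 17.9, 10.2, 9.8, 3.2, 7.4, 12.6, 13.9, 6.9, 4.8.
Cumulative: 14.5, 14.5, 32.4, 42.6, 52.4, 55.6, 63.0, 75.6, 89.5, 96.4, 101.2.
The total first reaches 17 DD on day 3.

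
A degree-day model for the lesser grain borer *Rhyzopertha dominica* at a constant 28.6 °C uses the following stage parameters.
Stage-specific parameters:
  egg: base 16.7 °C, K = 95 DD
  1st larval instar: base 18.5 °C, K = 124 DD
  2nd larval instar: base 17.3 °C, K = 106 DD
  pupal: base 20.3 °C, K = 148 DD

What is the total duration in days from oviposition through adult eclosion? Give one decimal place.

47.5 days

egg: 95 / (28.6 − 16.7) = 95 / 11.9 = 7.983 d.
1st larval instar: 124 / (28.6 − 18.5) = 124 / 10.1 = 12.277 d.
2nd larval instar: 106 / (28.6 − 17.3) = 106 / 11.3 = 9.381 d.
pupal: 148 / (28.6 − 20.3) = 148 / 8.3 = 17.831 d.
Sum = 47.472 ≈ 47.5 days.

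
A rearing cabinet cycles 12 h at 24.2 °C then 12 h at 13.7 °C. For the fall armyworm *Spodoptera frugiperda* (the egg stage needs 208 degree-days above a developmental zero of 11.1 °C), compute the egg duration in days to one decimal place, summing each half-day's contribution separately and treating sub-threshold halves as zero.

26.5 days

Day half: max(0, 24.2 − 11.1) × 0.5 = 13.1 × 0.5 = 6.55 DD.
Night half: max(0, 13.7 − 11.1) × 0.5 = 2.6 × 0.5 = 1.30 DD.
Per 24 h: 7.85 DD/day.
Duration = 208 / 7.85 = 26.497 ≈ 26.5 days.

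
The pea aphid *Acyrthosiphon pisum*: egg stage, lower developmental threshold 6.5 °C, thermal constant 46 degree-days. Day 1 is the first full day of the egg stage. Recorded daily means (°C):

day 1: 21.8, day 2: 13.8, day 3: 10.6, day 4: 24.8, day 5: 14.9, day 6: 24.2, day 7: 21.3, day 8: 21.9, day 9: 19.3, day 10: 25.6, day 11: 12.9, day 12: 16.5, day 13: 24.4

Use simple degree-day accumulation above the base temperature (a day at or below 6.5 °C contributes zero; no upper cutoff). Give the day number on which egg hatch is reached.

Daily DD above 6.5 °C: 15.3, 7.3, 4.1, 18.3, 8.4, 17.7, 14.8, 15.4, 12.8, 19.1, 6.4, 10.0, 17.9.
Cumulative: 15.3, 22.6, 26.7, 45.0, 53.4, 71.1, 85.9, 101.3, 114.1, 133.2, 139.6, 149.6, 167.5.
The total first reaches 46 DD on day 5.

day 5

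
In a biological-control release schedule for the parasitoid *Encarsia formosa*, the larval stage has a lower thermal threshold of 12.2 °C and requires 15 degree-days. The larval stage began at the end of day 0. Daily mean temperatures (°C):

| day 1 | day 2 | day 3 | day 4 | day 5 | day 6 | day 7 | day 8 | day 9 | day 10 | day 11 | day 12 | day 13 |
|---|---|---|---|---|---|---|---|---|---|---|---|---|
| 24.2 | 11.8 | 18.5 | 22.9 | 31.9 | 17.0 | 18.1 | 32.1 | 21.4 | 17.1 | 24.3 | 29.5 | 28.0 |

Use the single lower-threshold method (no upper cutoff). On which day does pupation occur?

day 3

Daily DD above 12.2 °C: 12.0, 0.0, 6.3, 10.7, 19.7, 4.8, 5.9, 19.9, 9.2, 4.9, 12.1, 17.3, 15.8.
Cumulative: 12.0, 12.0, 18.3, 29.0, 48.7, 53.5, 59.4, 79.3, 88.5, 93.4, 105.5, 122.8, 138.6.
The total first reaches 15 DD on day 3.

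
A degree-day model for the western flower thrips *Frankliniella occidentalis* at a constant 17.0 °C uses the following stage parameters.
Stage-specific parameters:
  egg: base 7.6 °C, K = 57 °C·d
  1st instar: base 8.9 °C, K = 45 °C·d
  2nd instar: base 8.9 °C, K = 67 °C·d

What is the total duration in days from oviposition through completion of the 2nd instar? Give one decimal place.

19.9 days

egg: 57 / (17.0 − 7.6) = 57 / 9.4 = 6.064 d.
1st instar: 45 / (17.0 − 8.9) = 45 / 8.1 = 5.556 d.
2nd instar: 67 / (17.0 − 8.9) = 67 / 8.1 = 8.272 d.
Sum = 19.891 ≈ 19.9 days.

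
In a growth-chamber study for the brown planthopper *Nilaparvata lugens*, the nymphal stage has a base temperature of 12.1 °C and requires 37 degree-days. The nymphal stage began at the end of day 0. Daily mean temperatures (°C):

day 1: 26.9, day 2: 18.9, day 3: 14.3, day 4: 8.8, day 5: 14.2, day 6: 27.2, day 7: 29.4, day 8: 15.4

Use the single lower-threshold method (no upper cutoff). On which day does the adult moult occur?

Daily DD above 12.1 °C: 14.8, 6.8, 2.2, 0.0, 2.1, 15.1, 17.3, 3.3.
Cumulative: 14.8, 21.6, 23.8, 23.8, 25.9, 41.0, 58.3, 61.6.
The total first reaches 37 DD on day 6.

day 6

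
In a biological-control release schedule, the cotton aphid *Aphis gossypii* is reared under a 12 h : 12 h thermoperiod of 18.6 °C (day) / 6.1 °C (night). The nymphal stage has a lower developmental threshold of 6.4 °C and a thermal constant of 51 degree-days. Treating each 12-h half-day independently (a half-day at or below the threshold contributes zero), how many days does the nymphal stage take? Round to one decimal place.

Day half: max(0, 18.6 − 6.4) × 0.5 = 12.2 × 0.5 = 6.10 DD.
Night half: max(0, 6.1 − 6.4) × 0.5 = 0.0 × 0.5 = 0.00 DD.
Per 24 h: 6.10 DD/day.
Duration = 51 / 6.10 = 8.361 ≈ 8.4 days.

8.4 days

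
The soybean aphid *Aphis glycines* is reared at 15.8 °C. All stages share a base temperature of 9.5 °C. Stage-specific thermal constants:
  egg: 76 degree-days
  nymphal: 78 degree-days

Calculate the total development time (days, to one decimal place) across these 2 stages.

24.4 days

Daily accumulation at 15.8 °C = 15.8 − 9.5 = 6.3 DD/day.
Total K = 76 + 78 = 154 DD.
Total duration = 154 / 6.3 = 24.444 ≈ 24.4 days.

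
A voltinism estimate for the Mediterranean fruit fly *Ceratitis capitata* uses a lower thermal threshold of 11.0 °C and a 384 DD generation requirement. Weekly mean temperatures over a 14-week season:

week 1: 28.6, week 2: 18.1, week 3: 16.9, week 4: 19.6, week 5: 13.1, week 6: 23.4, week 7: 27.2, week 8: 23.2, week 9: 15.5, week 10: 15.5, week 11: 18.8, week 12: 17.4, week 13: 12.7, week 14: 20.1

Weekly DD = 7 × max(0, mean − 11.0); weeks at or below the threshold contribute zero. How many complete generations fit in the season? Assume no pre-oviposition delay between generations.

Weekly DD (7 × max(0, T̄ − 11.0)): 123.2, 49.7, 41.3, 60.2, 14.7, 86.8, 113.4, 85.4, 31.5, 31.5, 54.6, 44.8, 11.9, 63.7.
Season total = 812.7 DD.
Complete generations = ⌊812.7 / 384⌋ = 2.

2 generations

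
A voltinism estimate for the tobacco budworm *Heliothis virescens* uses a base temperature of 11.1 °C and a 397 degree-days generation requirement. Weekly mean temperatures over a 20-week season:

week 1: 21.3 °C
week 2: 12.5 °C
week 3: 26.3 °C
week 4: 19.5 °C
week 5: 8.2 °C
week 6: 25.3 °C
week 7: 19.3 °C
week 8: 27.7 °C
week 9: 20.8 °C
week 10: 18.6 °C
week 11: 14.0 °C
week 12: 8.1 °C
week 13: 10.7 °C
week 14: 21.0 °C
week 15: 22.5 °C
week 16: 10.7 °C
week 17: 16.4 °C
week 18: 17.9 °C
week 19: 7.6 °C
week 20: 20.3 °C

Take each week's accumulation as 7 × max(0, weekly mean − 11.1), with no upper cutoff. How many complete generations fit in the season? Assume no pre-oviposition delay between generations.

Weekly DD (7 × max(0, T̄ − 11.1)): 71.4, 9.8, 106.4, 58.8, 0.0, 99.4, 57.4, 116.2, 67.9, 52.5, 20.3, 0.0, 0.0, 69.3, 79.8, 0.0, 37.1, 47.6, 0.0, 64.4.
Season total = 958.3 DD.
Complete generations = ⌊958.3 / 397⌋ = 2.

2 generations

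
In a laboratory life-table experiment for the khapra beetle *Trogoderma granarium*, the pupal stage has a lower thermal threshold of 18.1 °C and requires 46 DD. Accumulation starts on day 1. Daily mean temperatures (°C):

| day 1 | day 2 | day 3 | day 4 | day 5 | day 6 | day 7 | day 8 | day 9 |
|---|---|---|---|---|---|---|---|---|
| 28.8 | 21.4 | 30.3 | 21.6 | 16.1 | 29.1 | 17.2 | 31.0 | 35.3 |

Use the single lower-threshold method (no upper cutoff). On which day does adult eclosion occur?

Daily DD above 18.1 °C: 10.7, 3.3, 12.2, 3.5, 0.0, 11.0, 0.0, 12.9, 17.2.
Cumulative: 10.7, 14.0, 26.2, 29.7, 29.7, 40.7, 40.7, 53.6, 70.8.
The total first reaches 46 DD on day 8.

day 8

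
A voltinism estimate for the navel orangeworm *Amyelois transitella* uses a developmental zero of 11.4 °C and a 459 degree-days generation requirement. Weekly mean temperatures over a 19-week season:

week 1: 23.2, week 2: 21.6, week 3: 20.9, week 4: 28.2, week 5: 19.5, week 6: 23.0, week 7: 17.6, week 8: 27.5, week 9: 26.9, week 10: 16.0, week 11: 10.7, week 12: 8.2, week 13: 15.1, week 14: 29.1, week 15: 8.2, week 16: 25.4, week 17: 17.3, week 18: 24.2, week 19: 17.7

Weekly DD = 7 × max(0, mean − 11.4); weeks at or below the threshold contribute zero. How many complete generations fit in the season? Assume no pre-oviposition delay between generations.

Weekly DD (7 × max(0, T̄ − 11.4)): 82.6, 71.4, 66.5, 117.6, 56.7, 81.2, 43.4, 112.7, 108.5, 32.2, 0.0, 0.0, 25.9, 123.9, 0.0, 98.0, 41.3, 89.6, 44.1.
Season total = 1195.6 DD.
Complete generations = ⌊1195.6 / 459⌋ = 2.

2 generations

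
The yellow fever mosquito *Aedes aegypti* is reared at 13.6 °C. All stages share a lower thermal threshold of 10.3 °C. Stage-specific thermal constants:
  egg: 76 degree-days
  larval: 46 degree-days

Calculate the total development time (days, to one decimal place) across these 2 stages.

Daily accumulation at 13.6 °C = 13.6 − 10.3 = 3.3 DD/day.
Total K = 76 + 46 = 122 DD.
Total duration = 122 / 3.3 = 36.970 ≈ 37.0 days.

37.0 days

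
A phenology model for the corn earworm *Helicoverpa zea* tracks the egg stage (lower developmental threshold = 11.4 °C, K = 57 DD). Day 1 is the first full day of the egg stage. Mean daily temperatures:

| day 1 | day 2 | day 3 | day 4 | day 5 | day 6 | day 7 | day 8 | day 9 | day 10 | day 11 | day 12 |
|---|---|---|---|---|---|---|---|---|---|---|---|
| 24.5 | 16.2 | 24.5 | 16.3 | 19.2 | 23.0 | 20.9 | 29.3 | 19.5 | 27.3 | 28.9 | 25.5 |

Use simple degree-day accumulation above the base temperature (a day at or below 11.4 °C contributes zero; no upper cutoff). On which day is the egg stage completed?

Daily DD above 11.4 °C: 13.1, 4.8, 13.1, 4.9, 7.8, 11.6, 9.5, 17.9, 8.1, 15.9, 17.5, 14.1.
Cumulative: 13.1, 17.9, 31.0, 35.9, 43.7, 55.3, 64.8, 82.7, 90.8, 106.7, 124.2, 138.3.
The total first reaches 57 DD on day 7.

day 7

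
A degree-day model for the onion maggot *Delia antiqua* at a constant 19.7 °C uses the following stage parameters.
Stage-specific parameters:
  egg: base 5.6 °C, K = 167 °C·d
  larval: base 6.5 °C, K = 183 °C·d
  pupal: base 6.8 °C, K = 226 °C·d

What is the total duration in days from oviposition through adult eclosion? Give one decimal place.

egg: 167 / (19.7 − 5.6) = 167 / 14.1 = 11.844 d.
larval: 183 / (19.7 − 6.5) = 183 / 13.2 = 13.864 d.
pupal: 226 / (19.7 − 6.8) = 226 / 12.9 = 17.519 d.
Sum = 43.227 ≈ 43.2 days.

43.2 days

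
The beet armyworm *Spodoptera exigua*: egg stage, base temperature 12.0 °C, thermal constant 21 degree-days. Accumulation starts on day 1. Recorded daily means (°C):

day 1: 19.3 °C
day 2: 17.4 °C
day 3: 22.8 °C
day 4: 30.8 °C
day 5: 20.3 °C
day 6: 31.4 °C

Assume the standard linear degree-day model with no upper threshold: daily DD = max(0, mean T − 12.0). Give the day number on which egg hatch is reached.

Daily DD above 12.0 °C: 7.3, 5.4, 10.8, 18.8, 8.3, 19.4.
Cumulative: 7.3, 12.7, 23.5, 42.3, 50.6, 70.0.
The total first reaches 21 DD on day 3.

day 3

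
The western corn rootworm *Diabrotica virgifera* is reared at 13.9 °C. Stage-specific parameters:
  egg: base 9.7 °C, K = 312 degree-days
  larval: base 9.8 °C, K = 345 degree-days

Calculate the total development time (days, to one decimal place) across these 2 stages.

egg: 312 / (13.9 − 9.7) = 312 / 4.2 = 74.286 d.
larval: 345 / (13.9 − 9.8) = 345 / 4.1 = 84.146 d.
Sum = 158.432 ≈ 158.4 days.

158.4 days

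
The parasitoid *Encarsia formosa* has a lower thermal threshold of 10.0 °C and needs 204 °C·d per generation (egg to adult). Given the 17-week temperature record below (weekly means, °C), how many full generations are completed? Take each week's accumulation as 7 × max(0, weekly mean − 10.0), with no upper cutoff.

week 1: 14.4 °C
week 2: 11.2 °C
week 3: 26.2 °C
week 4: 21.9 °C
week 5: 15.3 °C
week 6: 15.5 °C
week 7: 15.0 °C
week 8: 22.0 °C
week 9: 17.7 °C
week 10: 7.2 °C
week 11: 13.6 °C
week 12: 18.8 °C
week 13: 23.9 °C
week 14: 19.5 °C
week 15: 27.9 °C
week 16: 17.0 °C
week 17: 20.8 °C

Weekly DD (7 × max(0, T̄ − 10.0)): 30.8, 8.4, 113.4, 83.3, 37.1, 38.5, 35.0, 84.0, 53.9, 0.0, 25.2, 61.6, 97.3, 66.5, 125.3, 49.0, 75.6.
Season total = 984.9 DD.
Complete generations = ⌊984.9 / 204⌋ = 4.

4 generations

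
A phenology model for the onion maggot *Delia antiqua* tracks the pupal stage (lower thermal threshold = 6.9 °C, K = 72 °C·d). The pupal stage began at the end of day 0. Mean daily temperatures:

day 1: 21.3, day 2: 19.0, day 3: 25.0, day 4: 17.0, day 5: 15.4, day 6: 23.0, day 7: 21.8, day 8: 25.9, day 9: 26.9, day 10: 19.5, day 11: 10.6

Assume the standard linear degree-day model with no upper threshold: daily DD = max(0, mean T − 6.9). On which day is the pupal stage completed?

Daily DD above 6.9 °C: 14.4, 12.1, 18.1, 10.1, 8.5, 16.1, 14.9, 19.0, 20.0, 12.6, 3.7.
Cumulative: 14.4, 26.5, 44.6, 54.7, 63.2, 79.3, 94.2, 113.2, 133.2, 145.8, 149.5.
The total first reaches 72 DD on day 6.

day 6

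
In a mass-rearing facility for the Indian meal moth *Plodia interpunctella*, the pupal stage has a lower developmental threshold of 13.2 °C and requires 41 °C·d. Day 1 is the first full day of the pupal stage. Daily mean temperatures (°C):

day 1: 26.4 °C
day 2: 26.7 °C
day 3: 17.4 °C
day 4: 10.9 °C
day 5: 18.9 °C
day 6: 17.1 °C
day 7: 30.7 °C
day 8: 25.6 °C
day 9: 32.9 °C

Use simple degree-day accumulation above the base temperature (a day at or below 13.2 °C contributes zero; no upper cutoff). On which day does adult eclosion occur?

day 7

Daily DD above 13.2 °C: 13.2, 13.5, 4.2, 0.0, 5.7, 3.9, 17.5, 12.4, 19.7.
Cumulative: 13.2, 26.7, 30.9, 30.9, 36.6, 40.5, 58.0, 70.4, 90.1.
The total first reaches 41 DD on day 7.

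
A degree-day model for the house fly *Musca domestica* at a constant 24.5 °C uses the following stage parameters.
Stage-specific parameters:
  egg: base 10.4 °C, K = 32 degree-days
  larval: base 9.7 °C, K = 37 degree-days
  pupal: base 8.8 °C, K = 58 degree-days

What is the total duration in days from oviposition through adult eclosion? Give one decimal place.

8.5 days

egg: 32 / (24.5 − 10.4) = 32 / 14.1 = 2.270 d.
larval: 37 / (24.5 − 9.7) = 37 / 14.8 = 2.500 d.
pupal: 58 / (24.5 − 8.8) = 58 / 15.7 = 3.694 d.
Sum = 8.464 ≈ 8.5 days.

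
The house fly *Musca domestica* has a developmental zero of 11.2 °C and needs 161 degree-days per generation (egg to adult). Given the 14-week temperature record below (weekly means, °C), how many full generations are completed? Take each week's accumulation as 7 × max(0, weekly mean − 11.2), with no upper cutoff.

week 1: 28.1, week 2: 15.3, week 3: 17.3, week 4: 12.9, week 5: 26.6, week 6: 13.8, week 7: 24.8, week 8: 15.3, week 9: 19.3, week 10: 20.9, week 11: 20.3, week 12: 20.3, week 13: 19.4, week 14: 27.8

5 generations

Weekly DD (7 × max(0, T̄ − 11.2)): 118.3, 28.7, 42.7, 11.9, 107.8, 18.2, 95.2, 28.7, 56.7, 67.9, 63.7, 63.7, 57.4, 116.2.
Season total = 877.1 DD.
Complete generations = ⌊877.1 / 161⌋ = 5.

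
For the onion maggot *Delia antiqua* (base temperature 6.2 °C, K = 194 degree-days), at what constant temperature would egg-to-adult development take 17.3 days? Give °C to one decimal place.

Required daily accumulation = 194 / 17.3 = 11.214 DD/day.
T = T_base + 11.214 = 6.2 + 11.214 = 17.414 ≈ 17.4 °C.

17.4 °C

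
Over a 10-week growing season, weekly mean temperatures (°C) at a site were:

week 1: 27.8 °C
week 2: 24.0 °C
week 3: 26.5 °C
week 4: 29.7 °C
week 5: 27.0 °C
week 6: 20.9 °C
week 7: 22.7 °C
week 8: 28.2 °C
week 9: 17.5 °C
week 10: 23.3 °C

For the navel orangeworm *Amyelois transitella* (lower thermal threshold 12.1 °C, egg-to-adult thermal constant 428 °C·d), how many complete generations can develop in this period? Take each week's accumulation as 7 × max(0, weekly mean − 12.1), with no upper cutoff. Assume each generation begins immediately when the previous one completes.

2 generations

Weekly DD (7 × max(0, T̄ − 12.1)): 109.9, 83.3, 100.8, 123.2, 104.3, 61.6, 74.2, 112.7, 37.8, 78.4.
Season total = 886.2 DD.
Complete generations = ⌊886.2 / 428⌋ = 2.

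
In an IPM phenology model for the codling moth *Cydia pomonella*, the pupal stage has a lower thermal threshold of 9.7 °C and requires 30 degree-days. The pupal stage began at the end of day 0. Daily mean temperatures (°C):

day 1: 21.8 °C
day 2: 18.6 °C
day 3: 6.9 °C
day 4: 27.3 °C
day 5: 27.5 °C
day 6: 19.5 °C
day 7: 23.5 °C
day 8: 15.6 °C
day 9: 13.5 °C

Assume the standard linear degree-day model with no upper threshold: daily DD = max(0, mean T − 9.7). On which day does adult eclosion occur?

day 4

Daily DD above 9.7 °C: 12.1, 8.9, 0.0, 17.6, 17.8, 9.8, 13.8, 5.9, 3.8.
Cumulative: 12.1, 21.0, 21.0, 38.6, 56.4, 66.2, 80.0, 85.9, 89.7.
The total first reaches 30 DD on day 4.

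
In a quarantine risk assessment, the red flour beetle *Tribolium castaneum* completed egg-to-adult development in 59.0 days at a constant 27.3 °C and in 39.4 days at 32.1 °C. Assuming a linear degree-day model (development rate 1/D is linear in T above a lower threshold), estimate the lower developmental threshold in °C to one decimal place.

Equal thermal constants: D₁(T₁ − T_b) = D₂(T₂ − T_b).
59.0·(27.3 − T_b) = 39.4·(32.1 − T_b)
T_b = (59.0·27.3 − 39.4·32.1) / (59.0 − 39.4) = 345.96 / 19.6 = 17.651 °C ≈ 17.7 °C.

17.7 °C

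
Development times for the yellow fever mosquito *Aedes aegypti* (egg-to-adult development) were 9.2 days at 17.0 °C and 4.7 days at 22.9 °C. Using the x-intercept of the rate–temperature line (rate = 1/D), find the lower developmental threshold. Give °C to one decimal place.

10.8 °C

Linear rate model ⇒ the product D·(T − T_b) is constant across temperatures.
9.2·(17.0 − T_b) = 4.7·(22.9 − T_b)
T_b = (9.2·17.0 − 4.7·22.9) / (9.2 − 4.7) = 48.77 / 4.5 = 10.838 °C ≈ 10.8 °C.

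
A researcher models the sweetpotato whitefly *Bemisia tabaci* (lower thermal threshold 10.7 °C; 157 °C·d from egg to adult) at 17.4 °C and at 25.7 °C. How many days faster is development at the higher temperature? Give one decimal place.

At 17.4 °C: 157 / (17.4 − 10.7) = 157 / 6.7 = 23.433 d.
At 25.7 °C: 157 / (25.7 − 10.7) = 157 / 15.0 = 10.467 d.
Difference = |23.433 − 10.467| = 12.966 ≈ 13.0 days.

13.0 days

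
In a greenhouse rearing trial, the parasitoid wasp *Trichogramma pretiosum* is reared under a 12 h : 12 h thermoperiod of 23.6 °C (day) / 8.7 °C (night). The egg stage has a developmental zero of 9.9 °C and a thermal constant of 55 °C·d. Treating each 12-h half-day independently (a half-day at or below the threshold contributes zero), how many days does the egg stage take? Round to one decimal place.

Day half: max(0, 23.6 − 9.9) × 0.5 = 13.7 × 0.5 = 6.85 DD.
Night half: max(0, 8.7 − 9.9) × 0.5 = 0.0 × 0.5 = 0.00 DD.
Per 24 h: 6.85 DD/day.
Duration = 55 / 6.85 = 8.029 ≈ 8.0 days.

8.0 days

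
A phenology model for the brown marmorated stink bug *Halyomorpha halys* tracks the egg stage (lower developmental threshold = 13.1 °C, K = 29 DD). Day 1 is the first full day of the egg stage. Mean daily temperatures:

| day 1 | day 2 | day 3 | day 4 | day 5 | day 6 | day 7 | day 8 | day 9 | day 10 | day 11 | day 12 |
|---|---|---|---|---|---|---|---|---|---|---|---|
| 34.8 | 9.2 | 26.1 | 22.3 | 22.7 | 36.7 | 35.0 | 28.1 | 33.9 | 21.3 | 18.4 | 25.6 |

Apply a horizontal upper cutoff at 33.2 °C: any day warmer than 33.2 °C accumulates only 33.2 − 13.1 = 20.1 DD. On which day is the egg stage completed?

Daily DD above 13.1 °C (capped at 20.1): 20.1, 0.0, 13.0, 9.2, 9.6, 20.1, 20.1, 15.0, 20.1, 8.2, 5.3, 12.5.
Cumulative: 20.1, 20.1, 33.1, 42.3, 51.9, 72.0, 92.1, 107.1, 127.2, 135.4, 140.7, 153.2.
The total first reaches 29 DD on day 3.

day 3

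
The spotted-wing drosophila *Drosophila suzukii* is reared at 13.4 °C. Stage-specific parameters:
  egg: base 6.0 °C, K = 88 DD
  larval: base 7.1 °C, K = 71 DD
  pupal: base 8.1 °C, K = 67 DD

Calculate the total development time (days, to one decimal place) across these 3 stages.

35.8 days

egg: 88 / (13.4 − 6.0) = 88 / 7.4 = 11.892 d.
larval: 71 / (13.4 − 7.1) = 71 / 6.3 = 11.270 d.
pupal: 67 / (13.4 − 8.1) = 67 / 5.3 = 12.642 d.
Sum = 35.803 ≈ 35.8 days.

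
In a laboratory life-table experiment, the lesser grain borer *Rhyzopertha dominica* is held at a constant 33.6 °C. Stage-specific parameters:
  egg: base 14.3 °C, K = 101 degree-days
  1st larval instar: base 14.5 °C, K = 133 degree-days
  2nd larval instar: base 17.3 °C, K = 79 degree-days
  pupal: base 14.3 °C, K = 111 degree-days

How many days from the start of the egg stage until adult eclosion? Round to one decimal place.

22.8 days

egg: 101 / (33.6 − 14.3) = 101 / 19.3 = 5.233 d.
1st larval instar: 133 / (33.6 − 14.5) = 133 / 19.1 = 6.963 d.
2nd larval instar: 79 / (33.6 − 17.3) = 79 / 16.3 = 4.847 d.
pupal: 111 / (33.6 − 14.3) = 111 / 19.3 = 5.751 d.
Sum = 22.794 ≈ 22.8 days.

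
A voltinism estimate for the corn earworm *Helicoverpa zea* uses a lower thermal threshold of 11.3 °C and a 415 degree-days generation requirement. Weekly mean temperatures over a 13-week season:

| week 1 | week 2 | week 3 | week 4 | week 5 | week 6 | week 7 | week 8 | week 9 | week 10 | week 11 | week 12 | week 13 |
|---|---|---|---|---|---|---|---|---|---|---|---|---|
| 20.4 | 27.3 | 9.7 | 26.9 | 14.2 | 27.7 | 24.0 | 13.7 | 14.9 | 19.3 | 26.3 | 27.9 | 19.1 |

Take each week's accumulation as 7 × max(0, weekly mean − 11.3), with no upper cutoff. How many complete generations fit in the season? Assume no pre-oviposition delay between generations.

Weekly DD (7 × max(0, T̄ − 11.3)): 63.7, 112.0, 0.0, 109.2, 20.3, 114.8, 88.9, 16.8, 25.2, 56.0, 105.0, 116.2, 54.6.
Season total = 882.7 DD.
Complete generations = ⌊882.7 / 415⌋ = 2.

2 generations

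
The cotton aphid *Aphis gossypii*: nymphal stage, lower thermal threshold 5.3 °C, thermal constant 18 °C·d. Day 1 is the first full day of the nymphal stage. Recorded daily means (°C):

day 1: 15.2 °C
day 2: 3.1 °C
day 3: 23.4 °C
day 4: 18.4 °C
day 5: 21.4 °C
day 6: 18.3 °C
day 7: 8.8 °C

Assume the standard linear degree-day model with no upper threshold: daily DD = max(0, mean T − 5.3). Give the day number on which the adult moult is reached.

day 3

Daily DD above 5.3 °C: 9.9, 0.0, 18.1, 13.1, 16.1, 13.0, 3.5.
Cumulative: 9.9, 9.9, 28.0, 41.1, 57.2, 70.2, 73.7.
The total first reaches 18 DD on day 3.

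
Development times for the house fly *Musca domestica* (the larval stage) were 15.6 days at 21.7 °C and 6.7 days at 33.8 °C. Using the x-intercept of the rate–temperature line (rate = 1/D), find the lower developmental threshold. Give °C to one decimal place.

Equal thermal constants: D₁(T₁ − T_b) = D₂(T₂ − T_b).
15.6·(21.7 − T_b) = 6.7·(33.8 − T_b)
T_b = (15.6·21.7 − 6.7·33.8) / (15.6 − 6.7) = 112.06 / 8.9 = 12.591 °C ≈ 12.6 °C.

12.6 °C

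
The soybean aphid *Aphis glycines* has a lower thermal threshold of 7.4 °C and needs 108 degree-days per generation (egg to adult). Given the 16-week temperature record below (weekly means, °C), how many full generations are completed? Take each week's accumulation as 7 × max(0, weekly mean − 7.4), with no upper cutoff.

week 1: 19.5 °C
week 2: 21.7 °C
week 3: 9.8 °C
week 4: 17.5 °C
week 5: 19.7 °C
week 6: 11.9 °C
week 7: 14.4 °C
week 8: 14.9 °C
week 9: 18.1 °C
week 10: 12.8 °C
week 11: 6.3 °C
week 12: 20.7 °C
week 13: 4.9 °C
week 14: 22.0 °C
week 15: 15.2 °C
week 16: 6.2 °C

Weekly DD (7 × max(0, T̄ − 7.4)): 84.7, 100.1, 16.8, 70.7, 86.1, 31.5, 49.0, 52.5, 74.9, 37.8, 0.0, 93.1, 0.0, 102.2, 54.6, 0.0.
Season total = 854.0 DD.
Complete generations = ⌊854.0 / 108⌋ = 7.

7 generations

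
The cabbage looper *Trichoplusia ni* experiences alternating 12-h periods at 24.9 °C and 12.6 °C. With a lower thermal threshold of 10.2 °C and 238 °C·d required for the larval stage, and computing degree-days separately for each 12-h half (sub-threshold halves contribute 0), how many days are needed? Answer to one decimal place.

Day half: max(0, 24.9 − 10.2) × 0.5 = 14.7 × 0.5 = 7.35 DD.
Night half: max(0, 12.6 − 10.2) × 0.5 = 2.4 × 0.5 = 1.20 DD.
Per 24 h: 8.55 DD/day.
Duration = 238 / 8.55 = 27.836 ≈ 27.8 days.

27.8 days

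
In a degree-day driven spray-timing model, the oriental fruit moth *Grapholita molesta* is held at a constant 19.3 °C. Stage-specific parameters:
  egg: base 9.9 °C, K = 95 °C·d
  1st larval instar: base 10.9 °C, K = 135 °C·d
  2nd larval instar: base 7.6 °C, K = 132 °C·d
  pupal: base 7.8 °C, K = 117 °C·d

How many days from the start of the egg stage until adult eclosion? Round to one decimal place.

47.6 days

egg: 95 / (19.3 − 9.9) = 95 / 9.4 = 10.106 d.
1st larval instar: 135 / (19.3 − 10.9) = 135 / 8.4 = 16.071 d.
2nd larval instar: 132 / (19.3 − 7.6) = 132 / 11.7 = 11.282 d.
pupal: 117 / (19.3 − 7.8) = 117 / 11.5 = 10.174 d.
Sum = 47.634 ≈ 47.6 days.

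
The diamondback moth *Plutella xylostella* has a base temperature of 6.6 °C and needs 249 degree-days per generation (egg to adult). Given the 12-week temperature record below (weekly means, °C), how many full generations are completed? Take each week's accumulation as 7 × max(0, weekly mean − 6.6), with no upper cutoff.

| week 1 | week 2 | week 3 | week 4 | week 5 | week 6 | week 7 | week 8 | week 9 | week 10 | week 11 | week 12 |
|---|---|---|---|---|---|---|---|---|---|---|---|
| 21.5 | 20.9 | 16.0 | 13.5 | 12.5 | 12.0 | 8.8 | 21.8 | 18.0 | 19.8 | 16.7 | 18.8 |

3 generations

Weekly DD (7 × max(0, T̄ − 6.6)): 104.3, 100.1, 65.8, 48.3, 41.3, 37.8, 15.4, 106.4, 79.8, 92.4, 70.7, 85.4.
Season total = 847.7 DD.
Complete generations = ⌊847.7 / 249⌋ = 3.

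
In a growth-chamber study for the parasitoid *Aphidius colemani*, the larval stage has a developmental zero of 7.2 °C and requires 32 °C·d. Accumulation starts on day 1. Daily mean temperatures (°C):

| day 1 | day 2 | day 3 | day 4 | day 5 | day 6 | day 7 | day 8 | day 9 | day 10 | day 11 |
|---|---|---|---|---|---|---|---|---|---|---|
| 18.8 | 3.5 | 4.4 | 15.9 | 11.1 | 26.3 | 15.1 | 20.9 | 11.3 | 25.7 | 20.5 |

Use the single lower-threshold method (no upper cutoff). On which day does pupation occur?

day 6

Daily DD above 7.2 °C: 11.6, 0.0, 0.0, 8.7, 3.9, 19.1, 7.9, 13.7, 4.1, 18.5, 13.3.
Cumulative: 11.6, 11.6, 11.6, 20.3, 24.2, 43.3, 51.2, 64.9, 69.0, 87.5, 100.8.
The total first reaches 32 DD on day 6.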